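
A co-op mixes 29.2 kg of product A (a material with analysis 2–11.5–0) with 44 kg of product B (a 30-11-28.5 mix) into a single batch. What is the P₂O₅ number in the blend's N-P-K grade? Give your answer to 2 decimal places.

Total mass = 29.2 + 44 = 73.2 kg.
P₂O₅ mass = 11.5%×29.2 + 11%×44 = 8.198 kg.
% P₂O₅ = 8.198 / 73.2 = 11.1995%.

11.20% P₂O₅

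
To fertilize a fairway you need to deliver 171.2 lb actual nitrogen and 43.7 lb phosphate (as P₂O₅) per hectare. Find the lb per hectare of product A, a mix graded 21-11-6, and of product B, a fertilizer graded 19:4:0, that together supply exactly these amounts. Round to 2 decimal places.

116.40 lb product A, 772.40 lb product B

Per-hectare balance (a = product A, b = product B):
N: 0.21·a + 0.19·b = 171.2
P₂O₅: 0.11·a + 0.04·b = 43.7
Solving simultaneously: a = 116.4, b = 772.4.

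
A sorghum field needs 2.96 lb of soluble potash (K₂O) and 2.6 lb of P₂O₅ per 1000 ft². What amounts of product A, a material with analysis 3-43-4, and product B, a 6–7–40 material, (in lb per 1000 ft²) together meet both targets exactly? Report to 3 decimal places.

4.922 lb product A, 6.908 lb product B

With a, b = lb per 1000 ft² of product A and product B:
K₂O: 0.04·a + 0.4·b = 2.96
P₂O₅: 0.43·a + 0.07·b = 2.6
From row1: a = (2.96 − 0.4·b) / 0.04.
Into row2: 0.43·(2.96 − 0.4·b)/0.04 + 0.07·b = 2.6 → b = 6.9078, a = 4.92199.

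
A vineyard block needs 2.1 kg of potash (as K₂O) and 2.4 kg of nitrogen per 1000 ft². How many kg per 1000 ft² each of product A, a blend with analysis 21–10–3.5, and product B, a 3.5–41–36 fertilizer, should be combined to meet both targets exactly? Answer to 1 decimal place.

Let a = kg of product A, b = kg of product B (per 1000 ft²).
K₂O: 0.035·a + 0.36·b = 2.1
N: 0.21·a + 0.035·b = 2.4
Eliminate b: (row1) − 0.36/0.035·(row2) → -2.125·a = -22.5857, so a = 10.6286.
Then b = (2.4 − 0.21·10.6286) / 0.035 = 4.8.

10.6 kg product A, 4.8 kg product B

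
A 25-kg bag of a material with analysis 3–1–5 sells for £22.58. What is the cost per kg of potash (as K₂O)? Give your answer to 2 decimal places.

£18.06 per kg K₂O

K₂O in bag = 25 × 5% = 1.25 kg.
Cost per kg K₂O = £22.58 / 1.25 = £18.0640.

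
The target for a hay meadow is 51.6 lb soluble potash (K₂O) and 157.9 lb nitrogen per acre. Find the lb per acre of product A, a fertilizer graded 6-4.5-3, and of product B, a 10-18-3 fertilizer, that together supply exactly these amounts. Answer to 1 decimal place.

Per-acre balance (a = product A, b = product B):
K₂O: 0.03·a + 0.03·b = 51.6
N: 0.06·a + 0.1·b = 157.9
From row1: a = (51.6 − 0.03·b) / 0.03.
Into row2: 0.06·(51.6 − 0.03·b)/0.03 + 0.1·b = 157.9 → b = 1367.5, a = 352.5.

352.5 lb product A, 1367.5 lb product B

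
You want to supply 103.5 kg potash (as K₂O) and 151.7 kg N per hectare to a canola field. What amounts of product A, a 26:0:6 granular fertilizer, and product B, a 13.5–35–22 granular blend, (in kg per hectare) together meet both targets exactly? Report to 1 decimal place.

395.1 kg product A, 362.7 kg product B

With a, b = kg per hectare of product A and product B:
K₂O: 0.06·a + 0.22·b = 103.5
N: 0.26·a + 0.135·b = 151.7
Solving simultaneously: a = 395.143, b = 362.688.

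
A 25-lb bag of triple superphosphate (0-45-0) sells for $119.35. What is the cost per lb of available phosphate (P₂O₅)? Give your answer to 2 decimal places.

$10.61 per lb P₂O₅

P₂O₅ in bag = 25 × 45% = 11.25 lb.
Cost per lb P₂O₅ = $119.35 / 11.25 = $10.6089.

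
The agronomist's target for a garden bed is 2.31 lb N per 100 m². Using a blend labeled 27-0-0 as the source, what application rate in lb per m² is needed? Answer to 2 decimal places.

0.09 lb of product per sq m

Product per 100 m² = 2.31 / 27% = 8.55556 lb.
Convert to per m²: 8.55556 × 0.01 = 0.0855556 lb.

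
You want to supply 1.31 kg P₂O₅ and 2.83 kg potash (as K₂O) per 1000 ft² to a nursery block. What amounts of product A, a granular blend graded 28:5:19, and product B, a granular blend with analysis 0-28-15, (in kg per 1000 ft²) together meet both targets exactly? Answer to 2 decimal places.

With a, b = kg per 1000 ft² of product A and product B:
P₂O₅: 0.05·a + 0.28·b = 1.31
K₂O: 0.19·a + 0.15·b = 2.83
Eliminate b: (row1) − 0.28/0.15·(row2) → -0.304667·a = -3.97267, so a = 13.0394.
Then b = (2.83 − 0.19·13.0394) / 0.15 = 2.35011.

13.04 kg product A, 2.35 kg product B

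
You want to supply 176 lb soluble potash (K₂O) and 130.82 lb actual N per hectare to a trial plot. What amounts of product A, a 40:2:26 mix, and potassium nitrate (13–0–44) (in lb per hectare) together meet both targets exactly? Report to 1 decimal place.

With a, b = lb per hectare of product A and potassium nitrate:
K₂O: 0.26·a + 0.44·b = 176
N: 0.4·a + 0.13·b = 130.82
From row1: a = (176 − 0.44·b) / 0.26.
Into row2: 0.4·(176 − 0.44·b)/0.26 + 0.13·b = 130.82 → b = 255.885, a = 243.887.

243.9 lb product A, 255.9 lb potassium nitrate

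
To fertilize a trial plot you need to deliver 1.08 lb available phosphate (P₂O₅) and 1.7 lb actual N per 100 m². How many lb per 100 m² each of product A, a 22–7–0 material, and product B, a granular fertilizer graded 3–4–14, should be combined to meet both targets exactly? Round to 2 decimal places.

Per-100 m² balance (a = product A, b = product B):
P₂O₅: 0.07·a + 0.04·b = 1.08
N: 0.22·a + 0.03·b = 1.7
Solving simultaneously: a = 5.31343, b = 17.7015.

5.31 lb product A, 17.70 lb product B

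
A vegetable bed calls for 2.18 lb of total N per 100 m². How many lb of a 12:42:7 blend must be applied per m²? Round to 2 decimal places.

Product per 100 m² = 2.18 / 12% = 18.1667 lb.
Convert to per m²: 18.1667 × 0.01 = 0.181667 lb.

0.18 lb of product per sq m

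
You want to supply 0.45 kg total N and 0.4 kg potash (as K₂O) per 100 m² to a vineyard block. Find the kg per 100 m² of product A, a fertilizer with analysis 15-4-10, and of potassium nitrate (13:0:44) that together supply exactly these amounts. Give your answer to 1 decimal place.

2.8 kg product A, 0.3 kg potassium nitrate

Let a = kg of product A, b = kg of potassium nitrate (per 100 m²).
N: 0.15·a + 0.13·b = 0.45
K₂O: 0.1·a + 0.44·b = 0.4
Eliminate a: (row1) − 0.15/0.1·(row2) → -0.53·b = -0.15, so b = 0.283019.
Back-substitute: a = (0.45 − 0.13·0.283019) / 0.15 = 2.75472.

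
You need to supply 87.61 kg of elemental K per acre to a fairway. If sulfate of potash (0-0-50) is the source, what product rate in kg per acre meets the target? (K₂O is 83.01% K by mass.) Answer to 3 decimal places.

As K₂O: 87.61 / 0.8301 = 105.542 kg per acre.
Product per acre = 105.542 / 50% = 211.083002 kg.

211.083 kg of product per acre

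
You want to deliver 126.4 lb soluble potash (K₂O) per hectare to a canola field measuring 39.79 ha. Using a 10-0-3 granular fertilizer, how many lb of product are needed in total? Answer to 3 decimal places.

167648.533 lb

Product per hectare = 126.4 / 3% = 4213.33 lb.
Total product = 4213.33 × 39.79 = 167648.5333 lb.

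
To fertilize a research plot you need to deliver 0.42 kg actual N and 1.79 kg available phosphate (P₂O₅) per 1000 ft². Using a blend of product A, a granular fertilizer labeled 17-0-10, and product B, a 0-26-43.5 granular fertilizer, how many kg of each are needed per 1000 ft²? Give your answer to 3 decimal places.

With a, b = kg per 1000 ft² of product A and product B:
N: 0.17·a + 0·b = 0.42
P₂O₅: 0·a + 0.26·b = 1.79
Solving simultaneously: a = 2.47059, b = 6.88462.

2.471 kg product A, 6.885 kg product B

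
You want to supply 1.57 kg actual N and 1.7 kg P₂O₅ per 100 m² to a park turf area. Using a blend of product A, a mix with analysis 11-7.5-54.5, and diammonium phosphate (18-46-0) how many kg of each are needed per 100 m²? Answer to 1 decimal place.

11.2 kg product A, 1.9 kg diammonium phosphate

With a, b = kg per 100 m² of product A and diammonium phosphate:
N: 0.11·a + 0.18·b = 1.57
P₂O₅: 0.075·a + 0.46·b = 1.7
From row1: a = (1.57 − 0.18·b) / 0.11.
Into row2: 0.075·(1.57 − 0.18·b)/0.11 + 0.46·b = 1.7 → b = 1.86658, a = 11.2183.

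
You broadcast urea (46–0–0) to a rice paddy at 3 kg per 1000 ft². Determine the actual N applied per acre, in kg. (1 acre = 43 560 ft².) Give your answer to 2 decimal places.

nitrogen per 1000 ft² = 3 × 46% = 1.38 kg.
Convert to per acre: 1.38 × 43.56 = 60.1128 kg.

60.11 kg N per acre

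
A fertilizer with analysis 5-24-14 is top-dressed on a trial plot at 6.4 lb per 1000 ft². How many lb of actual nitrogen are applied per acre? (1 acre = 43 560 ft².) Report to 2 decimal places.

13.94 lb N per acre

nitrogen per 1000 ft² = 6.4 × 5% = 0.32 lb.
Convert to per acre: 0.32 × 43.56 = 13.9392 lb.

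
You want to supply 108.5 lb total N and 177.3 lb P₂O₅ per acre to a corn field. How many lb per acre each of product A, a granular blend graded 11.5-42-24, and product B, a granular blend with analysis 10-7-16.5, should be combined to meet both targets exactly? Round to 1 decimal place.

Let a = lb of product A, b = lb of product B (per acre).
N: 0.115·a + 0.1·b = 108.5
P₂O₅: 0.42·a + 0.07·b = 177.3
From row1: a = (108.5 − 0.1·b) / 0.115.
Into row2: 0.42·(108.5 − 0.1·b)/0.115 + 0.07·b = 177.3 → b = 741.694, a = 298.527.

298.5 lb product A, 741.7 lb product B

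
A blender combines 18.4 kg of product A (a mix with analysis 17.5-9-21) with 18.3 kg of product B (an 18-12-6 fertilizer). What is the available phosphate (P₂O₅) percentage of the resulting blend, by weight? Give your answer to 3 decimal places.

Total mass = 18.4 + 18.3 = 36.7 kg.
P₂O₅ mass = 9%×18.4 + 12%×18.3 = 3.852 kg.
% P₂O₅ = 3.852 / 36.7 = 10.4959%.

10.496% P₂O₅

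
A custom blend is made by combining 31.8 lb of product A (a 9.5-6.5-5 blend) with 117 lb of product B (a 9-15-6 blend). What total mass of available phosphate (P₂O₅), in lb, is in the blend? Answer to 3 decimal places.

19.617 lb P₂O₅

P₂O₅ mass = 6.5%×31.8 + 15%×117 = 19.617 lb.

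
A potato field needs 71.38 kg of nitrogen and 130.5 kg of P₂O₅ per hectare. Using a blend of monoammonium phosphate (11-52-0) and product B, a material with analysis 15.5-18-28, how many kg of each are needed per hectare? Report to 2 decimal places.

With a, b = kg per hectare of monoammonium phosphate and product B:
N: 0.11·a + 0.155·b = 71.38
P₂O₅: 0.52·a + 0.18·b = 130.5
Solving simultaneously: a = 121.367, b = 374.3849.

121.37 kg monoammonium phosphate, 374.38 kg product B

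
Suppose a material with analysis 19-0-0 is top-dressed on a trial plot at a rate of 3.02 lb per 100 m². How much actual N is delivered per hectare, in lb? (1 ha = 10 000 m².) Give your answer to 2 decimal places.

nitrogen per 100 m² = 3.02 × 19% = 0.5738 lb.
Convert to per hectare: 0.5738 × 100 = 57.38 lb.

57.38 lb N per hectare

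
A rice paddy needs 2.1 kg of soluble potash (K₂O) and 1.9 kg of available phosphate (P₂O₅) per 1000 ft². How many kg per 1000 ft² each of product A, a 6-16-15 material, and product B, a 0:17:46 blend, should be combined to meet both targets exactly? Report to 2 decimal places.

Let a = kg of product A, b = kg of product B (per 1000 ft²).
K₂O: 0.15·a + 0.46·b = 2.1
P₂O₅: 0.16·a + 0.17·b = 1.9
Solving simultaneously: a = 10.7484, b = 1.06029.

10.75 kg product A, 1.06 kg product B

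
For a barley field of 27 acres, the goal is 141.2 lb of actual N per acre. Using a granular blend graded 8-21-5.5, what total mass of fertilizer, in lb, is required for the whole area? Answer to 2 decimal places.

Product per acre = 141.2 / 8% = 1765 lb.
Total product = 1765 × 27 = 47655 lb.

47655.00 lb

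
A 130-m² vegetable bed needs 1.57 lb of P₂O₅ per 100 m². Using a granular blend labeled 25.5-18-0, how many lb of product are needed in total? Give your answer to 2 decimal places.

Product per 100 m² = 1.57 / 18% = 8.72222 lb.
Total product = 8.72222 × 130 / 100 = 11.3389 lb.

11.34 lb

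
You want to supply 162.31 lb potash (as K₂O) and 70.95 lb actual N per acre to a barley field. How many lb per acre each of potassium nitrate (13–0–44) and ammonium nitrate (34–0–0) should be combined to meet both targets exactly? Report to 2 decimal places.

368.89 lb potassium nitrate, 67.63 lb ammonium nitrate

Per-acre balance (a = potassium nitrate, b = ammonium nitrate):
K₂O: 0.44·a + 0·b = 162.31
N: 0.13·a + 0.34·b = 70.95
From row1: a = (162.31 − 0·b) / 0.44.
Into row2: 0.13·(162.31 − 0·b)/0.44 + 0.34·b = 70.95 → b = 67.6317, a = 368.886.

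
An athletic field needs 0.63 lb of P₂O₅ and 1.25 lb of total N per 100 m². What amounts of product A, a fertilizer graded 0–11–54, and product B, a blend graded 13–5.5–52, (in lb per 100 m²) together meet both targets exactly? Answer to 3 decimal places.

With a, b = lb per 100 m² of product A and product B:
P₂O₅: 0.11·a + 0.055·b = 0.63
N: 0·a + 0.13·b = 1.25
Solving simultaneously: a = 0.91958, b = 9.61538.

0.920 lb product A, 9.615 lb product B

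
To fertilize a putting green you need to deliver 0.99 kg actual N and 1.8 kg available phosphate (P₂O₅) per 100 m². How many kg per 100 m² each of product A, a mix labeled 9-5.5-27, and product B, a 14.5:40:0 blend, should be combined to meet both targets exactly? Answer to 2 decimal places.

4.82 kg product A, 3.84 kg product B

Let a = kg of product A, b = kg of product B (per 100 m²).
N: 0.09·a + 0.145·b = 0.99
P₂O₅: 0.055·a + 0.4·b = 1.8
From row1: a = (0.99 − 0.145·b) / 0.09.
Into row2: 0.055·(0.99 − 0.145·b)/0.09 + 0.4·b = 1.8 → b = 3.83764, a = 4.81713.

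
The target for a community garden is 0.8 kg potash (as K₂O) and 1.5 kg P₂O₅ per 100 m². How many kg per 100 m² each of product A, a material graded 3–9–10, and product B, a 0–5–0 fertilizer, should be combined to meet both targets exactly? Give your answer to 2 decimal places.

8.00 kg product A, 15.60 kg product B

Per-100 m² balance (a = product A, b = product B):
K₂O: 0.1·a + 0·b = 0.8
P₂O₅: 0.09·a + 0.05·b = 1.5
Eliminate b: (row1) − 0/0.05·(row2) → 0.1·a = 0.8, so a = 8.
Then b = (1.5 − 0.09·8) / 0.05 = 15.6.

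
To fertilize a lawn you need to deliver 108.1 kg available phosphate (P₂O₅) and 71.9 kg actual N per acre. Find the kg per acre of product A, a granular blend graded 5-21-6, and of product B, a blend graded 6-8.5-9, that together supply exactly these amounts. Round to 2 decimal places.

Let a = kg of product A, b = kg of product B (per acre).
P₂O₅: 0.21·a + 0.085·b = 108.1
N: 0.05·a + 0.06·b = 71.9
Eliminate b: (row1) − 0.085/0.06·(row2) → 0.139167·a = 6.24167, so a = 44.8503.
Then b = (71.9 − 0.05·44.8503) / 0.06 = 1160.958.

44.85 kg product A, 1160.96 kg product B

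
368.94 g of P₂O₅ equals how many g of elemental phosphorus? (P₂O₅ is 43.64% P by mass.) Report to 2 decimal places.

P = 368.94 × 0.4364 = 161.005 g.

161.01 g P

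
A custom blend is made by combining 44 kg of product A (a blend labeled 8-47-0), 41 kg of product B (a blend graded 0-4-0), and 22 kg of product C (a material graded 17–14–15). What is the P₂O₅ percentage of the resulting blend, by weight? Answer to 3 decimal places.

Total mass = 44 + 41 + 22 = 107 kg.
P₂O₅ mass = 47%×44 + 4%×41 + 14%×22 = 25.4 kg.
% P₂O₅ = 25.4 / 107 = 23.7383%.

23.738% P₂O₅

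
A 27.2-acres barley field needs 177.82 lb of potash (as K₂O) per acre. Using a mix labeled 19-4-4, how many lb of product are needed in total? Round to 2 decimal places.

120917.60 lb

Product per acre = 177.82 / 4% = 4445.5 lb.
Total product = 4445.5 × 27.2 = 120917.6 lb.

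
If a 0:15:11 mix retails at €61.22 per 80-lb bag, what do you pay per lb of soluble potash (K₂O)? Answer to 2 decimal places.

€6.96 per lb K₂O

K₂O in bag = 80 × 11% = 8.8 lb.
Cost per lb K₂O = €61.22 / 8.8 = €6.9568.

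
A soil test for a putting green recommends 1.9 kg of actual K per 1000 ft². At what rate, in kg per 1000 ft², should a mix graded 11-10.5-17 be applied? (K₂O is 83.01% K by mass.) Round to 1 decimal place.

As K₂O: 1.9 / 0.8301 = 2.28888 kg per 1000 ft².
Product per 1000 ft² = 2.28888 / 17% = 13.464 kg.

13.5 kg of product per thousand sq ft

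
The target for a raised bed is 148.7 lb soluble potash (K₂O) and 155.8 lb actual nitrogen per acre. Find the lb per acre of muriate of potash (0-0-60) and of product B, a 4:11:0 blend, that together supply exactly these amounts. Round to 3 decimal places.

247.833 lb muriate of potash, 3895.000 lb product B

With a, b = lb per acre of muriate of potash and product B:
K₂O: 0.6·a + 0·b = 148.7
N: 0·a + 0.04·b = 155.8
Solving simultaneously: a = 247.8333, b = 3895.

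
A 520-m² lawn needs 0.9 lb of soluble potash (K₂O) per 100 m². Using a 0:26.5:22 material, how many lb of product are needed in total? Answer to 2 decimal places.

21.27 lb

Product per 100 m² = 0.9 / 22% = 4.09091 lb.
Total product = 4.09091 × 520 / 100 = 21.2727 lb.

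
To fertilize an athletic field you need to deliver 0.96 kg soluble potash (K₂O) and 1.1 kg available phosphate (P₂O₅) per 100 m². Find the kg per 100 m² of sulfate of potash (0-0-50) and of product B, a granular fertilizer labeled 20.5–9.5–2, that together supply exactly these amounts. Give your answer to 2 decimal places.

1.46 kg sulfate of potash, 11.58 kg product B

Per-100 m² balance (a = sulfate of potash, b = product B):
K₂O: 0.5·a + 0.02·b = 0.96
P₂O₅: 0·a + 0.095·b = 1.1
Solving simultaneously: a = 1.45684, b = 11.5789.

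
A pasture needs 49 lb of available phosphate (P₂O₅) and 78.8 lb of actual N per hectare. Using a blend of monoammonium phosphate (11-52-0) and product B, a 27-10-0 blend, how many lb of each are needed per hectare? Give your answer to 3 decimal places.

Let a = lb of monoammonium phosphate, b = lb of product B (per hectare).
P₂O₅: 0.52·a + 0.1·b = 49
N: 0.11·a + 0.27·b = 78.8
From row1: a = (49 − 0.1·b) / 0.52.
Into row2: 0.11·(49 − 0.1·b)/0.52 + 0.27·b = 78.8 → b = 275.0077, a = 41.3447.

41.345 lb monoammonium phosphate, 275.008 lb product B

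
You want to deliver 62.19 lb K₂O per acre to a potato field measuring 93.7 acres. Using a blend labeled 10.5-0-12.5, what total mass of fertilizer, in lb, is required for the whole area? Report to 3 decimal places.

Product per acre = 62.19 / 12.5% = 497.52 lb.
Total product = 497.52 × 93.7 = 46617.624 lb.

46617.624 lb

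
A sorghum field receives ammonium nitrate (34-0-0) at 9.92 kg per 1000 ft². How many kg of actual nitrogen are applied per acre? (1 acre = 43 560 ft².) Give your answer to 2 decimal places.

146.92 kg N per acre

nitrogen per 1000 ft² = 9.92 × 34% = 3.3728 kg.
Convert to per acre: 3.3728 × 43.56 = 146.919 kg.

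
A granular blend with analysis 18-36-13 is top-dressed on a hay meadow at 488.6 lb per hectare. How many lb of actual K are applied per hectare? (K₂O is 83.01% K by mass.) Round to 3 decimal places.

52.726 lb K per hectare

K₂O per hectare = 488.6 × 13% = 63.518 lb.
Elemental K = 63.518 × 0.8301 = 52.7263 lb per hectare.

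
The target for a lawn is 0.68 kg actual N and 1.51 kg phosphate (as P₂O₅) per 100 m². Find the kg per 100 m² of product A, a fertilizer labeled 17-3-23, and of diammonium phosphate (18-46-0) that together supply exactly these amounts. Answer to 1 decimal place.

Per-100 m² balance (a = product A, b = diammonium phosphate):
N: 0.17·a + 0.18·b = 0.68
P₂O₅: 0.03·a + 0.46·b = 1.51
Solving simultaneously: a = 0.563187, b = 3.24588.

0.6 kg product A, 3.2 kg diammonium phosphate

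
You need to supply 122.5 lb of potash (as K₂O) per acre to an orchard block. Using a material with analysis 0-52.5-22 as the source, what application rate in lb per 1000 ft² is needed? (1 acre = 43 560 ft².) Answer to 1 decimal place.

Product per acre = 122.5 / 22% = 556.818 lb.
Convert to per 1000 ft²: 556.818 × 0.0229568 = 12.7828 lb.

12.8 lb of product per thousand sq ft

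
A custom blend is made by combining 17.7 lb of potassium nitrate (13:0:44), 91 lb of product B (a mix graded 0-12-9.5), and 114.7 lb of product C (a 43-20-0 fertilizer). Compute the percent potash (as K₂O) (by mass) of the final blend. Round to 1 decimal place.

Total mass = 17.7 + 91 + 114.7 = 223.4 lb.
K₂O mass = 44%×17.7 + 9.5%×91 + 0%×114.7 = 16.433 lb.
% K₂O = 16.433 / 223.4 = 7.35586%.

7.4% K₂O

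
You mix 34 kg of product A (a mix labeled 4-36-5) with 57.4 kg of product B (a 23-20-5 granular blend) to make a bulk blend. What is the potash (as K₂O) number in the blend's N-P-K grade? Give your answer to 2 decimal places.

5.00% K₂O

Total mass = 34 + 57.4 = 91.4 kg.
K₂O mass = 5%×34 + 5%×57.4 = 4.57 kg.
% K₂O = 4.57 / 91.4 = 5%.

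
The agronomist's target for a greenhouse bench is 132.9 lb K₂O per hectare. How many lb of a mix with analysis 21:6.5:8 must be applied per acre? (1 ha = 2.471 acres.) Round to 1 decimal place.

672.3 lb of product per acre

Product per hectare = 132.9 / 8% = 1661.25 lb.
Convert to per acre: 1661.25 × 0.404694 = 672.299 lb.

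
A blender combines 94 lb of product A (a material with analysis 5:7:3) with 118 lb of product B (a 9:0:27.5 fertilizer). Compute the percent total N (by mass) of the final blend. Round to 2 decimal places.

7.23% N

Total mass = 94 + 118 = 212 lb.
N mass = 5%×94 + 9%×118 = 15.32 lb.
% N = 15.32 / 212 = 7.22642%.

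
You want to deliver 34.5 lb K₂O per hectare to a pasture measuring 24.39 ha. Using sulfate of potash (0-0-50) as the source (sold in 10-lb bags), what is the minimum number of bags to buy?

Product per hectare = 34.5 / 50% = 69 lb.
Total product = 69 × 24.39 = 1682.91 lb.
Bags = ⌈1682.91 / 10⌉ = 169.

169 bags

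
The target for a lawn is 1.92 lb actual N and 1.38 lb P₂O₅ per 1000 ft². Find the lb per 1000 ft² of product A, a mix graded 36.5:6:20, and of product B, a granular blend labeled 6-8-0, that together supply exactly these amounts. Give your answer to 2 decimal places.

2.77 lb product A, 15.18 lb product B

Per-1000 ft² balance (a = product A, b = product B):
N: 0.365·a + 0.06·b = 1.92
P₂O₅: 0.06·a + 0.08·b = 1.38
Eliminate b: (row1) − 0.06/0.08·(row2) → 0.32·a = 0.885, so a = 2.76562.
Then b = (1.38 − 0.06·2.76562) / 0.08 = 15.1758.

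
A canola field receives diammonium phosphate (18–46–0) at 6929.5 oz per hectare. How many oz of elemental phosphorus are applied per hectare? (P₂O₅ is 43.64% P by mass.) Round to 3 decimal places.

P₂O₅ per hectare = 6929.5 × 46% = 3187.57 oz.
Elemental P = 3187.57 × 0.4364 = 1391.0555 oz per hectare.

1391.056 oz P per hectare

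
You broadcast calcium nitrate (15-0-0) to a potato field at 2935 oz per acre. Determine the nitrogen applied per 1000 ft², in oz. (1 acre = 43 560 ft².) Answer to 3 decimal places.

10.107 oz N per thousand sq ft

nitrogen per acre = 2935 × 15% = 440.25 oz.
Convert to per 1000 ft²: 440.25 × 0.0229568 = 10.1067 oz.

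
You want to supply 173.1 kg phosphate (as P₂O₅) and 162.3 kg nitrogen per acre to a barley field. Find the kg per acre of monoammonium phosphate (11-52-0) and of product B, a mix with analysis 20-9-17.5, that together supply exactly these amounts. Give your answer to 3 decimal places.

212.678 kg monoammonium phosphate, 694.527 kg product B

With a, b = kg per acre of monoammonium phosphate and product B:
P₂O₅: 0.52·a + 0.09·b = 173.1
N: 0.11·a + 0.2·b = 162.3
From row1: a = (173.1 − 0.09·b) / 0.52.
Into row2: 0.11·(173.1 − 0.09·b)/0.52 + 0.2·b = 162.3 → b = 694.5271, a = 212.678002.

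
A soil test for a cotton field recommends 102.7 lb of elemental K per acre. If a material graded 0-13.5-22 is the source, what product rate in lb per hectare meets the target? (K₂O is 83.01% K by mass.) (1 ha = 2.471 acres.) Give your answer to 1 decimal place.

1389.6 lb of product per hectare

As K₂O: 102.7 / 0.8301 = 123.72 lb per acre.
Product per acre = 123.72 / 22% = 562.364 lb.
Convert to per hectare: 562.364 × 2.471 = 1389.601 lb.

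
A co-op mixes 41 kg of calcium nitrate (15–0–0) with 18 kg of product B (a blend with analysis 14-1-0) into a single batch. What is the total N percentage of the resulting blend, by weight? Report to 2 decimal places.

14.69% N

Total mass = 41 + 18 = 59 kg.
N mass = 15%×41 + 14%×18 = 8.67 kg.
% N = 8.67 / 59 = 14.6949%.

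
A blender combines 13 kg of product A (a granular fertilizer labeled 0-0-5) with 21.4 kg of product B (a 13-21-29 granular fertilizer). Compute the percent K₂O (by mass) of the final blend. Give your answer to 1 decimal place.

Total mass = 13 + 21.4 = 34.4 kg.
K₂O mass = 5%×13 + 29%×21.4 = 6.856 kg.
% K₂O = 6.856 / 34.4 = 19.9302%.

19.9% K₂O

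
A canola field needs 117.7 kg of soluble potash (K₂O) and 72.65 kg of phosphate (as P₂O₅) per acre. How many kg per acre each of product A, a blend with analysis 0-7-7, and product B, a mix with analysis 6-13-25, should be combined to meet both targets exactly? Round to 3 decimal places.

340.655 kg product A, 375.417 kg product B

Let a = kg of product A, b = kg of product B (per acre).
K₂O: 0.07·a + 0.25·b = 117.7
P₂O₅: 0.07·a + 0.13·b = 72.65
Eliminate a: (row1) − 0.07/0.07·(row2) → 0.12·b = 45.05, so b = 375.4167.
Back-substitute: a = (117.7 − 0.25·375.4167) / 0.07 = 340.6548.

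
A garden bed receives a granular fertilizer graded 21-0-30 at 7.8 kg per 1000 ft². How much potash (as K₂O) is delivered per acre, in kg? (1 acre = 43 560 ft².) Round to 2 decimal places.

101.93 kg K₂O per acre

K₂O per 1000 ft² = 7.8 × 30% = 2.34 kg.
Convert to per acre: 2.34 × 43.56 = 101.9304 kg.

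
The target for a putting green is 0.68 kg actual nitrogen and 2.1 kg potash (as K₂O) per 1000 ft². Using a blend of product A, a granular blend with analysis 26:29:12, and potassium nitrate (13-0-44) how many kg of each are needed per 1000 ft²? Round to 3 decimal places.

Let a = kg of product A, b = kg of potassium nitrate (per 1000 ft²).
N: 0.26·a + 0.13·b = 0.68
K₂O: 0.12·a + 0.44·b = 2.1
Eliminate b: (row1) − 0.13/0.44·(row2) → 0.224545·a = 0.0595455, so a = 0.265182.
Then b = (2.1 − 0.12·0.265182) / 0.44 = 4.7004.

0.265 kg product A, 4.700 kg potassium nitrate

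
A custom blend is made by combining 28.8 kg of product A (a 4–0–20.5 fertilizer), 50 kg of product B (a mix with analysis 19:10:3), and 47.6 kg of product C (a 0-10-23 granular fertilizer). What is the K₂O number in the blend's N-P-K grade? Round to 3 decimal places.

14.519% K₂O

Total mass = 28.8 + 50 + 47.6 = 126.4 kg.
K₂O mass = 20.5%×28.8 + 3%×50 + 23%×47.6 = 18.352 kg.
% K₂O = 18.352 / 126.4 = 14.51899%.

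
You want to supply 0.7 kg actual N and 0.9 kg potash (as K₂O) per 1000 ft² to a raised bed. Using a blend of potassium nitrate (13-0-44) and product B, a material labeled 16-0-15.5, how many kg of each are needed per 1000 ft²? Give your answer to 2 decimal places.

0.71 kg potassium nitrate, 3.80 kg product B

Let a = kg of potassium nitrate, b = kg of product B (per 1000 ft²).
N: 0.13·a + 0.16·b = 0.7
K₂O: 0.44·a + 0.155·b = 0.9
Solving simultaneously: a = 0.706468, b = 3.801.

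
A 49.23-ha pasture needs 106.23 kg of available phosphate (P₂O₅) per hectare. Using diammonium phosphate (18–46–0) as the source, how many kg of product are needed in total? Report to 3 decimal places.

Product per hectare = 106.23 / 46% = 230.935 kg.
Total product = 230.935 × 49.23 = 11368.9193 kg.

11368.919 kg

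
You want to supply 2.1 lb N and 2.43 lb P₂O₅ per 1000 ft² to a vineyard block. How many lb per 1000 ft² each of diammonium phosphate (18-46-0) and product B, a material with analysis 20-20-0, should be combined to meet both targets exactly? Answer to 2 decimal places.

1.18 lb diammonium phosphate, 9.44 lb product B

Per-1000 ft² balance (a = diammonium phosphate, b = product B):
N: 0.18·a + 0.2·b = 2.1
P₂O₅: 0.46·a + 0.2·b = 2.43
Eliminate a: (row1) − 0.18/0.46·(row2) → 0.121739·b = 1.14913, so b = 9.43929.
Back-substitute: a = (2.1 − 0.2·9.43929) / 0.18 = 1.17857.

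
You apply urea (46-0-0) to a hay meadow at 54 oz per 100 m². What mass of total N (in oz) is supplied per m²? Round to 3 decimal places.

0.248 oz N per sq m

nitrogen per 100 m² = 54 × 46% = 24.84 oz.
Convert to per m²: 24.84 × 0.01 = 0.2484 oz.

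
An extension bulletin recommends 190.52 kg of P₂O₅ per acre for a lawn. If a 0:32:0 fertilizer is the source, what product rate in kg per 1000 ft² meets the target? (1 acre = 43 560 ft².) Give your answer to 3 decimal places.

13.668 kg of product per thousand sq ft

Product per acre = 190.52 / 32% = 595.375 kg.
Convert to per 1000 ft²: 595.375 × 0.0229568 = 13.6679 kg.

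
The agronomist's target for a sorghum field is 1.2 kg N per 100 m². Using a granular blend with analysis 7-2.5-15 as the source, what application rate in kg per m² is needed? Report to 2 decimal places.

Product per 100 m² = 1.2 / 7% = 17.1429 kg.
Convert to per m²: 17.1429 × 0.01 = 0.171429 kg.

0.17 kg of product per sq m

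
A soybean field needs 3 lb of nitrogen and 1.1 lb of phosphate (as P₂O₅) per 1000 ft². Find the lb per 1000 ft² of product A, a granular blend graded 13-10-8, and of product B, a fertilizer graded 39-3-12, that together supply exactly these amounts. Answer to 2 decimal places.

Per-1000 ft² balance (a = product A, b = product B):
N: 0.13·a + 0.39·b = 3
P₂O₅: 0.1·a + 0.03·b = 1.1
Solving simultaneously: a = 9.65812, b = 4.47293.

9.66 lb product A, 4.47 lb product B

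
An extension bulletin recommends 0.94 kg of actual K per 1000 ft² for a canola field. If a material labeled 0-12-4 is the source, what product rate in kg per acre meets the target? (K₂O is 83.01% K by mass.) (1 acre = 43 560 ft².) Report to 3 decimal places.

1233.177 kg of product per acre

As K₂O: 0.94 / 0.8301 = 1.13239 kg per 1000 ft².
Product per 1000 ft² = 1.13239 / 4% = 28.3098 kg.
Convert to per acre: 28.3098 × 43.56 = 1233.1767 kg.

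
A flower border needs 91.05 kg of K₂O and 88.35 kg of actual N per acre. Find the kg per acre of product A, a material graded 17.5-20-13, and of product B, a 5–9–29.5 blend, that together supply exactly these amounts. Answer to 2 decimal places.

476.69 kg product A, 98.58 kg product B

Per-acre balance (a = product A, b = product B):
K₂O: 0.13·a + 0.295·b = 91.05
N: 0.175·a + 0.05·b = 88.35
Solving simultaneously: a = 476.693, b = 98.5762.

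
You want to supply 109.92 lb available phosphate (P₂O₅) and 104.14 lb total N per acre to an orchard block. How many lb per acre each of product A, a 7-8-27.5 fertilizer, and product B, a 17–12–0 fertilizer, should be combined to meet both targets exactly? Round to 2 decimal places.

1190.31 lb product A, 122.46 lb product B

With a, b = lb per acre of product A and product B:
P₂O₅: 0.08·a + 0.12·b = 109.92
N: 0.07·a + 0.17·b = 104.14
Solving simultaneously: a = 1190.308, b = 122.462.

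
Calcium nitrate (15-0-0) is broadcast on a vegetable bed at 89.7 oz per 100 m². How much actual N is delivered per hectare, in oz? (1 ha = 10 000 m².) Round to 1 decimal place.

nitrogen per 100 m² = 89.7 × 15% = 13.455 oz.
Convert to per hectare: 13.455 × 100 = 1345.5 oz.

1345.5 oz N per hectare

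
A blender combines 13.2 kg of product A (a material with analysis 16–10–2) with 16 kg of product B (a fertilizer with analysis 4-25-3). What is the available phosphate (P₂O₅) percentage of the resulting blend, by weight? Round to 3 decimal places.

Total mass = 13.2 + 16 = 29.2 kg.
P₂O₅ mass = 10%×13.2 + 25%×16 = 5.32 kg.
% P₂O₅ = 5.32 / 29.2 = 18.2192%.

18.219% P₂O₅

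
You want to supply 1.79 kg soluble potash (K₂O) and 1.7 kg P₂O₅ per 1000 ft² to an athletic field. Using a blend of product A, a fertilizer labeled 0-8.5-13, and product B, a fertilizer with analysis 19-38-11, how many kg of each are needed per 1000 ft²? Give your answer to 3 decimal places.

12.315 kg product A, 1.719 kg product B

Let a = kg of product A, b = kg of product B (per 1000 ft²).
K₂O: 0.13·a + 0.11·b = 1.79
P₂O₅: 0.085·a + 0.38·b = 1.7
Eliminate a: (row1) − 0.13/0.085·(row2) → -0.471176·b = -0.81, so b = 1.7191.
Back-substitute: a = (1.79 − 0.11·1.7191) / 0.13 = 12.3146.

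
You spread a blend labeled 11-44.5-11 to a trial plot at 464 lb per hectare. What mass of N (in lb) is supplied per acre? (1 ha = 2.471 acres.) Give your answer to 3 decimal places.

20.656 lb N per acre

nitrogen per hectare = 464 × 11% = 51.04 lb.
Convert to per acre: 51.04 × 0.404694 = 20.6556 lb.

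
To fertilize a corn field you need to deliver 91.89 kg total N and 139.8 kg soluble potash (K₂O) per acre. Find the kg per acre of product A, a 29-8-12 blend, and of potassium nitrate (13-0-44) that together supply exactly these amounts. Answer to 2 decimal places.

With a, b = kg per acre of product A and potassium nitrate:
N: 0.29·a + 0.13·b = 91.89
K₂O: 0.12·a + 0.44·b = 139.8
From row1: a = (91.89 − 0.13·b) / 0.29.
Into row2: 0.12·(91.89 − 0.13·b)/0.29 + 0.44·b = 139.8 → b = 263.529, a = 198.729.

198.73 kg product A, 263.53 kg potassium nitrate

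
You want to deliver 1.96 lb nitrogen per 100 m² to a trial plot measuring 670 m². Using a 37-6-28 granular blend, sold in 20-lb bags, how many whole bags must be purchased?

Product per 100 m² = 1.96 / 37% = 5.2973 lb.
Total product = 5.2973 × 670 / 100 = 35.4919 lb.
Bags = ⌈35.4919 / 20⌉ = 2.

2 bags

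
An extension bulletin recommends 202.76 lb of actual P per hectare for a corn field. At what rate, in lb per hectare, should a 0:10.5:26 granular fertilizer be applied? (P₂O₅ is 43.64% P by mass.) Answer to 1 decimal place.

4424.9 lb of product per hectare

As P₂O₅: 202.76 / 0.4364 = 464.62 lb per hectare.
Product per hectare = 464.62 / 10.5% = 4424.949 lb.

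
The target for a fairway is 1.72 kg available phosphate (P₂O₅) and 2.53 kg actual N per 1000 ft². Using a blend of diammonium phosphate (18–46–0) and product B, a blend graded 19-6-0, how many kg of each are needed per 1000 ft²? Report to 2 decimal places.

2.28 kg diammonium phosphate, 11.15 kg product B

Let a = kg of diammonium phosphate, b = kg of product B (per 1000 ft²).
P₂O₅: 0.46·a + 0.06·b = 1.72
N: 0.18·a + 0.19·b = 2.53
Solving simultaneously: a = 2.2846, b = 11.1514.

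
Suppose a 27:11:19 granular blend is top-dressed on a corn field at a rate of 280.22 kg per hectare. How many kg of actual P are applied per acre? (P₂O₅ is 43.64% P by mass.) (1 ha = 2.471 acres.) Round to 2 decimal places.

P₂O₅ per hectare = 280.22 × 11% = 30.8242 kg.
Elemental P = 30.8242 × 0.4364 = 13.4517 kg per hectare.
Convert to per acre: 13.4517 × 0.404694 = 5.44382 kg.

5.44 kg P per acre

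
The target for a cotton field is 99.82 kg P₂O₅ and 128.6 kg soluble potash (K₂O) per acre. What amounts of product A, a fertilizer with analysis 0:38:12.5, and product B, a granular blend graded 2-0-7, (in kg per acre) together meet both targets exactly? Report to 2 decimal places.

262.68 kg product A, 1368.06 kg product B

Let a = kg of product A, b = kg of product B (per acre).
P₂O₅: 0.38·a + 0·b = 99.82
K₂O: 0.125·a + 0.07·b = 128.6
Eliminate a: (row1) − 0.38/0.125·(row2) → -0.2128·b = -291.124, so b = 1368.064.
Back-substitute: a = (99.82 − 0·1368.064) / 0.38 = 262.684.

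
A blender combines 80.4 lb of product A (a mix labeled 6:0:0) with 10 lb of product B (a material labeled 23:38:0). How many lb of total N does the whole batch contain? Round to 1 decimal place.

N mass = 6%×80.4 + 23%×10 = 7.124 lb.

7.1 lb N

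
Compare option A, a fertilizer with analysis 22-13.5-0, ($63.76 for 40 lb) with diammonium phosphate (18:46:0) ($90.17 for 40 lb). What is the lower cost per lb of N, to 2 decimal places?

$7.25 per lb N (option A)

option A: N per bag = 40 × 22% = 8.8 lb; cost = 63.76 / 8.8 = $7.2455/lb N.
diammonium phosphate: N per bag = 40 × 18% = 7.2 lb; cost = 90.17 / 7.2 = $12.5236/lb N.
option A is cheaper.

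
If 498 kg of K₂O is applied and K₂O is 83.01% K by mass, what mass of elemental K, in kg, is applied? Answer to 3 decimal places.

K = 498 × 0.8301 = 413.3898 kg.

413.390 kg K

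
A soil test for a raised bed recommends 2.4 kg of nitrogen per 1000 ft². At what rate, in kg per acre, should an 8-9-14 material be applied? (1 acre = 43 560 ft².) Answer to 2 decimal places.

1306.80 kg of product per acre

Product per 1000 ft² = 2.4 / 8% = 30 kg.
Convert to per acre: 30 × 43.56 = 1306.8 kg.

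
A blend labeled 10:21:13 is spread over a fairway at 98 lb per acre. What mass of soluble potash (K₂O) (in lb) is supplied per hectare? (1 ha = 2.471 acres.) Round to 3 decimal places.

31.481 lb K₂O per hectare

K₂O per acre = 98 × 13% = 12.74 lb.
Convert to per hectare: 12.74 × 2.471 = 31.4805 lb.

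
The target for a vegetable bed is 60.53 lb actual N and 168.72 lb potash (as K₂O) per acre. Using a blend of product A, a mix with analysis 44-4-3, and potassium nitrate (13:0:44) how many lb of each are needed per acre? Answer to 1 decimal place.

24.8 lb product A, 381.8 lb potassium nitrate

With a, b = lb per acre of product A and potassium nitrate:
N: 0.44·a + 0.13·b = 60.53
K₂O: 0.03·a + 0.44·b = 168.72
From row1: a = (60.53 − 0.13·b) / 0.44.
Into row2: 0.03·(60.53 − 0.13·b)/0.44 + 0.44·b = 168.72 → b = 381.765, a = 24.7739.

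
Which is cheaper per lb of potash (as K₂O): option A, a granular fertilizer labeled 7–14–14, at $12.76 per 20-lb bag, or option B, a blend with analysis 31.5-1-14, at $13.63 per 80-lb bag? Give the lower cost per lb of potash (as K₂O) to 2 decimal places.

option A: K₂O per bag = 20 × 14% = 2.8 lb; cost = 12.76 / 2.8 = $4.5571/lb K₂O.
option B: K₂O per bag = 80 × 14% = 11.2 lb; cost = 13.63 / 11.2 = $1.2170/lb K₂O.
option B is cheaper.

$1.22 per lb K₂O (option B)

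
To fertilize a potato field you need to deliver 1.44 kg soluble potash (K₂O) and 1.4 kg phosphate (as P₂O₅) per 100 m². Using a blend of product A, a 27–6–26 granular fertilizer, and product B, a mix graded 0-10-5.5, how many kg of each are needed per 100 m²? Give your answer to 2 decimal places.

With a, b = kg per 100 m² of product A and product B:
K₂O: 0.26·a + 0.055·b = 1.44
P₂O₅: 0.06·a + 0.1·b = 1.4
Eliminate b: (row1) − 0.055/0.1·(row2) → 0.227·a = 0.67, so a = 2.95154.
Then b = (1.4 − 0.06·2.95154) / 0.1 = 12.2291.

2.95 kg product A, 12.23 kg product B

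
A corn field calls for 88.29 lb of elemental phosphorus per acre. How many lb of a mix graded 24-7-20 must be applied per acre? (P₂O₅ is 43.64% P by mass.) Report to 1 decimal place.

As P₂O₅: 88.29 / 0.4364 = 202.314 lb per acre.
Product per acre = 202.314 / 7% = 2890.21 lb.

2890.2 lb of product per acre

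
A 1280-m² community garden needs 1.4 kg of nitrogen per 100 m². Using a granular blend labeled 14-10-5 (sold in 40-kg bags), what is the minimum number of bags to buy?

4 bags

Product per 100 m² = 1.4 / 14% = 10 kg.
Total product = 10 × 1280 / 100 = 128 kg.
Bags = ⌈128 / 40⌉ = 4.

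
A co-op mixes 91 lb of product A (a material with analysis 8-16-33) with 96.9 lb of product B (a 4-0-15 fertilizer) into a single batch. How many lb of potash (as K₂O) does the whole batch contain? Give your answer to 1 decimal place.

K₂O mass = 33%×91 + 15%×96.9 = 44.565 lb.

44.6 lb K₂O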